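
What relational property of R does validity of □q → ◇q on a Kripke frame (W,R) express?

This schema is the D axiom.
Its frame correspondent is seriality — ∀x ∃y Rxy.

seriality: ∀x ∃y Rxy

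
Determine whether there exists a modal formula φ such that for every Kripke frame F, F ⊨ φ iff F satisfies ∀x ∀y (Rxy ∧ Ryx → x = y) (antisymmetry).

If a class were modally definable it would be closed under surjective bounded morphisms (Goldblatt–Thomason).
The 4-cycle (worlds a,b,c,d with a→b→c→d→a) is antisymmetric. Sending even-indexed worlds to a and odd-indexed worlds to b is a surjective bounded morphism onto the two-world frame with a↔b, which is not antisymmetric.
So the class is not modally definable.

No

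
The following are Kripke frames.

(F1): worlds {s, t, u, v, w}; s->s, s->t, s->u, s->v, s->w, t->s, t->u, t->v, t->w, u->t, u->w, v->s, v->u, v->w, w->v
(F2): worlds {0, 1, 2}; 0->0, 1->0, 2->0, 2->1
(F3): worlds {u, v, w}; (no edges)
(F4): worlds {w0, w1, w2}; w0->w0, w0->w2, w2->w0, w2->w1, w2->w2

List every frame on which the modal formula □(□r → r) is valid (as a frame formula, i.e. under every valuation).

The schema corresponds to shift-reflexivity: ∀x ∀y (Rxy → Ryy).
(F1): fails — Rtv but not Rvv.
(F2): fails — R21 but not R11.
(F3): ✓.
(F4): fails — Rw2w1 but not Rw1w1.
Valid on: (F3).

(F3)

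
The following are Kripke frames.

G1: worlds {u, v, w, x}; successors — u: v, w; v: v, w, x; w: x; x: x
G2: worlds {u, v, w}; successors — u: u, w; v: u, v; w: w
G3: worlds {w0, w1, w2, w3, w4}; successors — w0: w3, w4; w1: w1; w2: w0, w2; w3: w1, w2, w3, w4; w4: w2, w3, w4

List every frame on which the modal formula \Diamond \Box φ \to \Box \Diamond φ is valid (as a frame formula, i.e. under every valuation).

G1, G2

The schema corresponds to convergence: \forall x \forall y \forall z (Rxy \wedge Rxz \to \exists w (Ryw \wedge Rzw)).
G1: holds.
G2: holds.
G3: fails — Rw2w2 and Rw2w0 but w2 and w0 have no common successor.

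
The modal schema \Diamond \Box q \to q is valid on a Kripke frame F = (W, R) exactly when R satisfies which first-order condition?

This is frame-equivalent to q → □◇q (substitute ¬q for q and contrapose).
Suppose q→□◇q is valid. Take Rxy and set V(q)={x}. Then q at x, so □◇q at x, so ◇q at y, so some z with Ryz has q; z=x, i.e. Ryx.

Symmetry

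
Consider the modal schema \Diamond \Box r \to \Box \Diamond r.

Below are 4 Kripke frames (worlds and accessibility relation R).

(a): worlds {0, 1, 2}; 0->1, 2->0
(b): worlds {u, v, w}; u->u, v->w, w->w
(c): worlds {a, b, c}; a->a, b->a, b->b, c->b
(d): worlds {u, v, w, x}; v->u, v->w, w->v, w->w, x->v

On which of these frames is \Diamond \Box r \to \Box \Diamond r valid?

(b), (c)

This is the axiom for convergence; its first-order frame correspondent is \forall x \forall y \forall z (Rxy \wedge Rxz \to \exists w (Ryw \wedge Rzw)).
(a): fails — R01 and R01 but 1 and 1 have no common successor.
(b): condition met.
(c): condition met.
(d): fails — Rvw and Rvu but w and u have no common successor.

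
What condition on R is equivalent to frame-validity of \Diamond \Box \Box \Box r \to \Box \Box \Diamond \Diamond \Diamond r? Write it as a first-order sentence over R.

\forall x \forall y \forall z ((xRy \wedge x R^2 z) \to \exists w (y R^3 w \wedge z R^3 w))

This is a Sahlqvist (Geach-type) schema ◇^1□^3r → □^2◇^3r.
Minimal-valuation argument: fix x; take any y with xR^1y and any z with xR^2z. Set V(r) to the set of worlds R-reachable from y in exactly 3 steps. Then □^3r holds at y, so the antecedent holds at x; validity forces ◇^3r at z, giving a w with zR^3w and yR^3w.
First-order correspondent: \forall x \forall y \forall z ((xRy \wedge x R^2 z) \to \exists w (y R^3 w \wedge z R^3 w)).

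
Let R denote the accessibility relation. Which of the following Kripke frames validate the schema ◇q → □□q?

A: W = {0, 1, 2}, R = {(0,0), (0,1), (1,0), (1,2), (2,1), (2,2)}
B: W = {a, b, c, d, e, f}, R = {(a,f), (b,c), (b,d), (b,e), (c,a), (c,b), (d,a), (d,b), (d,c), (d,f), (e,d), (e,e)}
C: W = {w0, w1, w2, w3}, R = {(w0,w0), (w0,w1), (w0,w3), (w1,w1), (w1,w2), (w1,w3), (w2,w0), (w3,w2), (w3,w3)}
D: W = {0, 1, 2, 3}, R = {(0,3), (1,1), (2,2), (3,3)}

Frame correspondent (Sahlqvist): ∀x ∀y ∀z ((xRy ∧ xR²z) → ∃w (y = w ∧ z = w)) — i.e. a generalized confluence (Geach) condition.
A: fails — 0R0, 0R²1 but 0 ≠ 1.
B: fails — bRc, bR²a but c ≠ a.
C: fails — w0Rw0, w0R²w1 but w0 ≠ w1.
D: condition met.

D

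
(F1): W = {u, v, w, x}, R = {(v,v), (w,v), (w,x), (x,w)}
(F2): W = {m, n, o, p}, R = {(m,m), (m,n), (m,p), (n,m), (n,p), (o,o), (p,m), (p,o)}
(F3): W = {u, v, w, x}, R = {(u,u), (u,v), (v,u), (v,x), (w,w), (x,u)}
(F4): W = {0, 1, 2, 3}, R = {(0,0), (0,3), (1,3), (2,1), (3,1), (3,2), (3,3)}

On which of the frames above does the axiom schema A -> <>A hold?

This is the axiom for reflexivity; its first-order frame correspondent is forall x Rxx.
(F1): fails — world u does not see itself.
(F2): fails — world n does not see itself.
(F3): fails — world v does not see itself.
(F4): fails — world 1 does not see itself.

none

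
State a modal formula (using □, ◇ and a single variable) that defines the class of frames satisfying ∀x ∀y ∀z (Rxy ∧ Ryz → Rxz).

This is transitivity; the standard corresponding axiom is 4: □s → □□s.
Suppose □s→□□s is valid. Take Rxy, Ryz and set V(s)={w : Rxw}. Then □s at x, so □□s at x, so □s at y, so s at z, i.e. Rxz.

□s → □□s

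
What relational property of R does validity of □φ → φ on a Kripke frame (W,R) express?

This schema is the T axiom.
Its frame correspondent is reflexivity — ∀x Rxx.

Reflexivity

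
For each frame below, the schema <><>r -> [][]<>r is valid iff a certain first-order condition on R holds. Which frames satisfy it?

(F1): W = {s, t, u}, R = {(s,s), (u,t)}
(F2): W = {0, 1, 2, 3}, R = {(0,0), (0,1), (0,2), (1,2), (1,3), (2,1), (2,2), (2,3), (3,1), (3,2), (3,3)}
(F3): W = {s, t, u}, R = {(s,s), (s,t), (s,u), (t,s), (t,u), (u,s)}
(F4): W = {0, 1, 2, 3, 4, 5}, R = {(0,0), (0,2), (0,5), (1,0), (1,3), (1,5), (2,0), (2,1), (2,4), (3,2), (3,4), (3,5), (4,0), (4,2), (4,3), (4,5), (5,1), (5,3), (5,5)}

This is the axiom for a generalized confluence (Geach) condition; its first-order frame correspondent is forall x forall y forall z ((x R^2 y & x R^2 z) -> exists w (y = w & zRw)).
(F1): condition met.
(F2): fails — 0R²0, 0R²1 but no w with 0=w and 1Rw.
(F3): fails — sR²t, sR²t but no w with t=w and tRw.
(F4): fails — 0R²0, 0R²3 but no w with 0=w and 3Rw.
Valid on: (F1).

(F1)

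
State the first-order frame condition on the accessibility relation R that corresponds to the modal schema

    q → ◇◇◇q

This is a Sahlqvist (Geach-type) schema ◇^0□^0q → □^0◇^3q.
Minimal-valuation argument: fix x; take any y with xR^0y and any z with xR^0z. Set V(q) to the set of worlds R-reachable from y in exactly 0 steps. Then □^0q holds at y, so the antecedent holds at x; validity forces ◇^3q at z, giving a w with zR^3w and yR^0w.
First-order correspondent: ∀x ∃w (x = w ∧ xR³w).

∀x ∃w (x = w ∧ xR³w)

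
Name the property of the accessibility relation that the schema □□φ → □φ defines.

This is the C4 axiom.
Its frame correspondent is density — ∀x ∀y (Rxy → ∃z (Rxz ∧ Rzy)).

Density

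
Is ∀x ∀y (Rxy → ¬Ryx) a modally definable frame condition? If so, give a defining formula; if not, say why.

No

Modal frame validity is preserved under surjective bounded morphisms.
The 5-cycle (worlds w0,w1,w2,w3,w4 with w0→w1→w2→w3→w4→w0) is asymmetric. Mapping every world to a single reflexive point • is a surjective bounded morphism, and the reflexive point is not asymmetric (R•• but asymmetry requires ¬R••).
So no modal formula (or set of formulas) defines exactly the asymmetric frames.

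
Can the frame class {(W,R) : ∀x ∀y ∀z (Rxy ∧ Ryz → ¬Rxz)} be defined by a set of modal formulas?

Modal frame validity is preserved under surjective bounded morphisms.
The 3-cycle (worlds s,t,u with s→t→u→s) is intransitive. Mapping every world to a single reflexive point • is a surjective bounded morphism; the reflexive point is not intransitive (R••∧R•• but R••).
So no modal formula (or set of formulas) defines exactly the intransitive frames.

Not modally definable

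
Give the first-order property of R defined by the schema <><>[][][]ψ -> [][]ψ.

This is a Sahlqvist (Geach-type) schema ◇^2□^3ψ → □^2◇^0ψ.
Minimal-valuation argument: fix x; take any y with xR^2y and any z with xR^2z. Set V(ψ) to the set of worlds R-reachable from y in exactly 3 steps. Then □^3ψ holds at y, so the antecedent holds at x; validity forces ◇^0ψ at z, giving a w with zR^0w and yR^3w.
First-order correspondent: forall x forall y forall z ((x R^2 y & x R^2 z) -> exists w (y R^3 w & z = w)).

forall x forall y forall z ((x R^2 y & x R^2 z) -> exists w (y R^3 w & z = w))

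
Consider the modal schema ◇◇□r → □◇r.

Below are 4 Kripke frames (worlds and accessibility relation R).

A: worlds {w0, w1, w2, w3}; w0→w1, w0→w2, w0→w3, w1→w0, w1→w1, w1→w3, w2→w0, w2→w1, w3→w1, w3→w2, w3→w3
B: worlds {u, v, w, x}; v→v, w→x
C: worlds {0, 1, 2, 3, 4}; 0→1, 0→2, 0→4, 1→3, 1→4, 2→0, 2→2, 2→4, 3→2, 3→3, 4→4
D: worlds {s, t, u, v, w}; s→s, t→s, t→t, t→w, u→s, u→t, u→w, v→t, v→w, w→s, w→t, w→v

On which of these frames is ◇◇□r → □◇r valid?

A, B

This is the axiom for a generalized confluence (Geach) condition; its first-order frame correspondent is ∀x ∀y ∀z ((xR²y ∧ xRz) → ∃w (yRw ∧ zRw)).
A: ✓.
B: ✓.
C: fails — 0R²3, 0R4 but no w with 3Rw and 4Rw.
D: fails — tR²v, tRs but no w* with vRw* and sRw*.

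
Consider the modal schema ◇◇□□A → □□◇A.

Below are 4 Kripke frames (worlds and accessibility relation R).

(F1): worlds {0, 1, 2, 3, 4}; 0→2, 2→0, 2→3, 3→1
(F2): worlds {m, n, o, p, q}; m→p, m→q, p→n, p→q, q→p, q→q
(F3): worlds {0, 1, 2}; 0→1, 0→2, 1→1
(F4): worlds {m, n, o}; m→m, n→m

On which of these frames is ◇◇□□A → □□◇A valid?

Frame correspondent (Sahlqvist): ∀x ∀y ∀z ((xR²y ∧ xR²z) → ∃w (yR²w ∧ zRw)) — i.e. a generalized confluence (Geach) condition.
(F1): fails — 0R²0, 0R²0 but no w with 0R²w and 0Rw.
(F2): fails — mR²n, mR²n but no w with nR²w and nRw.
(F3): ✓.
(F4): ✓.
Valid on: (F3), (F4).

(F3), (F4)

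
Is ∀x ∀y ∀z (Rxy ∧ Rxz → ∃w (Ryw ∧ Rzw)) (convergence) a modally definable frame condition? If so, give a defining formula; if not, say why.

Yes — defined by ◇□q → □◇q

This is a Sahlqvist condition; the .2 axiom ◇□q → □◇q defines it.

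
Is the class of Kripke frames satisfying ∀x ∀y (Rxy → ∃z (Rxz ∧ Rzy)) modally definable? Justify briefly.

The condition is density. A defining modal formula is □□q → □q.
Suppose □□q→□q is valid. Take Rxy and set V(q)={w : xR²w}. Then □□q at x, so □q at x, so q at y, i.e. ∃z(Rxz∧Rzy).

Yes, by □□q → □q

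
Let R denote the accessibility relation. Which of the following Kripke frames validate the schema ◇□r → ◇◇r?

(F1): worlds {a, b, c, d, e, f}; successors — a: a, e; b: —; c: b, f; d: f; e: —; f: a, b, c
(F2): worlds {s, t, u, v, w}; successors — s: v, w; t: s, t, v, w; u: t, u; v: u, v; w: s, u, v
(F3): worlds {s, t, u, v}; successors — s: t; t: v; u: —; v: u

Frame correspondent (Sahlqvist): ∀x ∀y (xRy → ∃w (yRw ∧ xR²w)) — i.e. a generalized confluence (Geach) condition.
(F1): fails — aRe but no w with eRw and aR²w.
(F2): ✓.
(F3): fails — vRu but no w with uRw and vR²w.

(F2)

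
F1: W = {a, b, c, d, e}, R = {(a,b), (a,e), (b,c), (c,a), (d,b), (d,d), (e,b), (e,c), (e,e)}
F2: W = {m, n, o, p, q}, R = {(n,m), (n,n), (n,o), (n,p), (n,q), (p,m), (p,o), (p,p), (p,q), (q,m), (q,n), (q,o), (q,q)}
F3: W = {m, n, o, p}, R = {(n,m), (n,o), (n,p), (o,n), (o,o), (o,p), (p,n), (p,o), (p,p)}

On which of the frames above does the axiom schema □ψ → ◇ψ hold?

The schema corresponds to seriality: ∀x ∃y Rxy.
F1: ✓.
F2: fails — world m has no successor.
F3: fails — world m has no successor.
Valid on: F1.

F1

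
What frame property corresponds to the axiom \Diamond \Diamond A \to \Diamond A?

This schema is equivalent to the 4 axiom □A → □□A.
It corresponds to transitivity: \forall x \forall y \forall z (Rxy \wedge Ryz \to Rxz).

Transitivity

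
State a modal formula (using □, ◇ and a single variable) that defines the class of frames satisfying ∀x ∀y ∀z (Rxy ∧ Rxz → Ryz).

This is the Euclidean property; the standard corresponding axiom is 5: ◇s → □◇s.
Suppose ◇s→□◇s is valid. Take Rxy, Rxz and set V(s)={y}. Then ◇s at x, so □◇s at x, so ◇s at z, so some w with Rzw has s; w=y, i.e. Rzy. By symmetry of the argument, Ryz.

◇s → □◇s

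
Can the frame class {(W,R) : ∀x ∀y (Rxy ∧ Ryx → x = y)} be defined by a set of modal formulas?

If a class were modally definable it would be closed under surjective bounded morphisms (Goldblatt–Thomason).
The 8-cycle (worlds w0,w1,w2,w3,w4,w5,w6,w7 with w0→w1→w2→w3→w4→w5→w6→w7→w0) is antisymmetric. Sending even-indexed worlds to • and odd-indexed worlds to ∘ is a surjective bounded morphism onto the two-world frame with •↔∘, which is not antisymmetric.
Hence antisymmetry is not modally definable.

No — not modally definable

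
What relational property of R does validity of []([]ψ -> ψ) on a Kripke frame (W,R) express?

Suppose □(□ψ→ψ) is valid. Take Rxy and set V(ψ)={w : Ryw}. Then at y, □ψ holds; since □(□ψ→ψ) at x, □ψ→ψ at y, so ψ at y, i.e. Ryy.

Shift-reflexivity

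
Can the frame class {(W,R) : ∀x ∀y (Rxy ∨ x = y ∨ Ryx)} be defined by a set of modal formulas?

Any modally definable frame class is closed under disjoint unions.
Take 2 disjoint single-world reflexive frames: each is trivially connected, but their disjoint union has 2 worlds with no edge between distinct components, so it is not connected.
Hence connectedness of R is not modally definable.

Not definable by any modal formula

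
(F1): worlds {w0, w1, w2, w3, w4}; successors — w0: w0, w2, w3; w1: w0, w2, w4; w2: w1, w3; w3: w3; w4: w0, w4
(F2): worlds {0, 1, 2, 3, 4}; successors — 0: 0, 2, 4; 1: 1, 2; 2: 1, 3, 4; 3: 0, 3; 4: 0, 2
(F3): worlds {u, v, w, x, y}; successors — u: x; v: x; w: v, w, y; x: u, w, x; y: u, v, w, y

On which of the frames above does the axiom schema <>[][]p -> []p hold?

none

This is the axiom for a generalized confluence (Geach) condition; its first-order frame correspondent is forall x forall y forall z ((xRy & xRz) -> exists w (y R^2 w & z = w)).
(F1): fails — w0Rw3, w0Rw0 but no w with w3R²w and w0=w.
(F2): fails — 0R2, 0R4 but no w with 2R²w and 4=w.
(F3): fails — wRv, wRv but no t with vR²t and v=t.
Valid on no frame.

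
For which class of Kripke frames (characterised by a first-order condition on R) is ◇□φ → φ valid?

symmetry

Replacing φ by ¬φ and contraposing gives the equivalent schema φ → □◇φ.
Suppose φ→□◇φ is valid. Take Rxy and set V(φ)={x}. Then φ at x, so □◇φ at x, so ◇φ at y, so some z with Ryz has φ; z=x, i.e. Ryx.
Conversely, any frame satisfying ∀x ∀y (Rxy → Ryx) validates the schema.
Frame condition: ∀x ∀y (Rxy → Ryx).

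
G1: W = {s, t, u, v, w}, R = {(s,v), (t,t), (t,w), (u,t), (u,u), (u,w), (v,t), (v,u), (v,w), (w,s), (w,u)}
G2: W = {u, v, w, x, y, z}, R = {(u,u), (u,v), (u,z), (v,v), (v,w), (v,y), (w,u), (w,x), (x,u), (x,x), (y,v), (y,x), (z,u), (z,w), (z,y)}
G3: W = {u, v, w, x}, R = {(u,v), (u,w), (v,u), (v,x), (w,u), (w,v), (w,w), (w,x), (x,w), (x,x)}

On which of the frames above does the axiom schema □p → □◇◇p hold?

G2, G3

Frame correspondent (Sahlqvist): ∀x ∀z (xRz → ∃w (xRw ∧ zR²w)) — i.e. a generalized confluence (Geach) condition.
G1: fails — sRv but no w* with sRw* and vR²w*.
G2: satisfies the condition.
G3: satisfies the condition.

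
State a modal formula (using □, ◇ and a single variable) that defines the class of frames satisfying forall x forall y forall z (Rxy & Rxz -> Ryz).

◇r → □◇r

This is the Euclidean property; the standard corresponding axiom is 5: ◇r → □◇r.
Suppose ◇r→□◇r is valid. Take Rxy, Rxz and set V(r)={y}. Then ◇r at x, so □◇r at x, so ◇r at z, so some w with Rzw has r; w=y, i.e. Rzy. By symmetry of the argument, Ryz.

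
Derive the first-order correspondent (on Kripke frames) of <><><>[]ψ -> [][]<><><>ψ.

forall x forall y forall z ((x R^3 y & x R^2 z) -> exists w (yRw & z R^3 w))

This is a Sahlqvist (Geach-type) schema ◇^3□^1ψ → □^2◇^3ψ.
Minimal-valuation argument: fix x; take any y with xR^3y and any z with xR^2z. Set V(ψ) to the set of worlds R-reachable from y in exactly 1 step. Then □^1ψ holds at y, so the antecedent holds at x; validity forces ◇^3ψ at z, giving a w with zR^3w and yR^1w.
First-order correspondent: forall x forall y forall z ((x R^3 y & x R^2 z) -> exists w (yRw & z R^3 w)).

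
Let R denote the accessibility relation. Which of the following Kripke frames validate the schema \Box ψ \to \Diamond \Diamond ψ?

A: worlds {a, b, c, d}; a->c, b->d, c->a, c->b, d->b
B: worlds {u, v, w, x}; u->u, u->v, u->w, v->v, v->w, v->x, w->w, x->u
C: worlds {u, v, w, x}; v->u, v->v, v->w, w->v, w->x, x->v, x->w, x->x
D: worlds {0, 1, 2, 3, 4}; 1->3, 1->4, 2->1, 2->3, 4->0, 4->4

Frame correspondent (Sahlqvist): \forall x \exists w (xRw \wedge x R^2 w) — i.e. a generalized confluence (Geach) condition.
A: fails — at a but no w with aRw and aR²w.
B: satisfies the condition.
C: fails — at u but no t with uRt and uR²t.
D: fails — at 0 but no w with 0Rw and 0R²w.

B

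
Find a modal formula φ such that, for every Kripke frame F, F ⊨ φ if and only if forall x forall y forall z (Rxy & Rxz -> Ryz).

◇p → □◇p

This is the Euclidean property; the standard corresponding axiom is 5: ◇p → □◇p.
Suppose ◇p→□◇p is valid. Take Rxy, Rxz and set V(p)={y}. Then ◇p at x, so □◇p at x, so ◇p at z, so some w with Rzw has p; w=y, i.e. Rzy. By symmetry of the argument, Ryz.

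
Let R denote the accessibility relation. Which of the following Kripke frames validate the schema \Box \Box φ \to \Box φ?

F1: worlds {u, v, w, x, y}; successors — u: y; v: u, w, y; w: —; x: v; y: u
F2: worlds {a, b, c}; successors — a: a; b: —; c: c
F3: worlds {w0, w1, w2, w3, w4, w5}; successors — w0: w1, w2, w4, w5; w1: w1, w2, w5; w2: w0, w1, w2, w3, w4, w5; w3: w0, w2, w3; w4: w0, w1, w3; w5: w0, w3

Frame correspondent (Sahlqvist): \forall x \forall y (Rxy \to \exists z (Rxz \wedge Rzy)) — i.e. density.
F1: fails — Rvw but no z with Rvz and Rzw.
F2: satisfies the condition.
F3: satisfies the condition.
Valid on: F2, F3.

F2, F3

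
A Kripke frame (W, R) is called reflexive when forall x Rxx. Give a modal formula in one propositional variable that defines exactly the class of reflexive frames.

A defining formula is □r → r (the T axiom).
Suppose □r→r is valid. At any x set V(r)={w : Rxw}. Then □r holds at x, so r holds at x, i.e. Rxx.

□r → r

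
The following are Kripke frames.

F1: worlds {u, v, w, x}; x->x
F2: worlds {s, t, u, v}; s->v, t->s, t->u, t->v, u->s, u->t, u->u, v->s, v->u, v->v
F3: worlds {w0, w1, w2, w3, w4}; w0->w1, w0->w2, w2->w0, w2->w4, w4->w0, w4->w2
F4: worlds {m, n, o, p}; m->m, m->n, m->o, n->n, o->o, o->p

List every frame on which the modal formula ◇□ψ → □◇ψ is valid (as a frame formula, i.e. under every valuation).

Frame correspondent (Sahlqvist): ∀x ∀y ∀z (Rxy ∧ Rxz → ∃w (Ryw ∧ Rzw)) — i.e. convergence.
F1: satisfies the condition.
F2: fails — Rts and Rtu but s and u have no common successor.
F3: fails — Rw0w1 and Rw0w1 but w1 and w1 have no common successor.
F4: fails — Rmo and Rmn but o and n have no common successor.
Valid on: F1.

F1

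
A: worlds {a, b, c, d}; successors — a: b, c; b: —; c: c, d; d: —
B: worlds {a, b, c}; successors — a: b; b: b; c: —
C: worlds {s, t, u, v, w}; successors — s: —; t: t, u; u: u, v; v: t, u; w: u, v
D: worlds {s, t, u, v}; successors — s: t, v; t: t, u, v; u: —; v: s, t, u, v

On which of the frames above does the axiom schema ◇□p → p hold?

Frame correspondent (Sahlqvist): ∀x ∀y (Rxy → Ryx) — i.e. symmetry.
A: fails — Rac but not Rca.
B: fails — Rab but not Rba.
C: fails — Rwu but not Ruw.
D: fails — Rvu but not Ruv.
Valid on no frame.

none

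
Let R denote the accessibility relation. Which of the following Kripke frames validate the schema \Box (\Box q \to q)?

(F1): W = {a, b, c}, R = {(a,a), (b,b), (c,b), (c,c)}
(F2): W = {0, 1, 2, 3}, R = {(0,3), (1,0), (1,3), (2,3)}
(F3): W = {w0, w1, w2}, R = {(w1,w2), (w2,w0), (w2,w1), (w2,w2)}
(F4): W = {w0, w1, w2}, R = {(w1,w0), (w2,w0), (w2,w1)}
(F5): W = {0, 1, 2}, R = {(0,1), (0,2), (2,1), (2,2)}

(F1)

The schema corresponds to shift-reflexivity: \forall x \forall y (Rxy \to Ryy).
(F1): holds.
(F2): fails — R10 but not R00.
(F3): fails — Rw2w0 but not Rw0w0.
(F4): fails — Rw1w0 but not Rw0w0.
(F5): fails — R01 but not R11.
Valid on: (F1).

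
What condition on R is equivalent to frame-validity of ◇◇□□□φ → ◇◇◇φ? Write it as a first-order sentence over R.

This is a Sahlqvist (Geach-type) schema ◇^2□^3φ → □^0◇^3φ.
Minimal-valuation argument: fix x; take any y with xR^2y and any z with xR^0z. Set V(φ) to the set of worlds R-reachable from y in exactly 3 steps. Then □^3φ holds at y, so the antecedent holds at x; validity forces ◇^3φ at z, giving a w with zR^3w and yR^3w.
First-order correspondent: ∀x ∀y (xR²y → ∃w (yR³w ∧ xR³w)).

∀x ∀y (xR²y → ∃w (yR³w ∧ xR³w))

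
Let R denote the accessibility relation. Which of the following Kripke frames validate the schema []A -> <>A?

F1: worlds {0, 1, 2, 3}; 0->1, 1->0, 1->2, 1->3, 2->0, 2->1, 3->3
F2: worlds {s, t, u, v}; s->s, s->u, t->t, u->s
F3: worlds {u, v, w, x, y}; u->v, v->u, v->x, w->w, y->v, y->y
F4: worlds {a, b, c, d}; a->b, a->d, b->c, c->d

F1

Frame correspondent (Sahlqvist): forall x exists y Rxy — i.e. seriality.
F1: condition met.
F2: fails — world v has no successor.
F3: fails — world x has no successor.
F4: fails — world d has no successor.
Valid on: F1.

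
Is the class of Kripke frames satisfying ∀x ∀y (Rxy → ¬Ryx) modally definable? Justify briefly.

Any modally definable frame class is closed under surjective bounded morphisms.
The 5-cycle (worlds 0,1,2,3,4 with 0→1→2→3→4→0) is asymmetric. Mapping every world to a single reflexive point • is a surjective bounded morphism, and the reflexive point is not asymmetric (R•• but asymmetry requires ¬R••).
Hence asymmetry is not modally definable.

No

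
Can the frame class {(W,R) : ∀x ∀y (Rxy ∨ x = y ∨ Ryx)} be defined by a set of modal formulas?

Not modally definable

If a class were modally definable it would be closed under disjoint unions (Goldblatt–Thomason).
Take 3 disjoint single-world reflexive frames: each is trivially connected, but their disjoint union has 3 worlds with no edge between distinct components, so it is not connected.
So no modal formula (or set of formulas) defines exactly the connected frames.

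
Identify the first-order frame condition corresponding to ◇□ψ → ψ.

This is frame-equivalent to ψ → □◇ψ (substitute ¬ψ for ψ and contrapose).
Suppose ψ→□◇ψ is valid. Take Rxy and set V(ψ)={x}. Then ψ at x, so □◇ψ at x, so ◇ψ at y, so some z with Ryz has ψ; z=x, i.e. Ryx.
Conversely, any frame satisfying ∀x ∀y (Rxy → Ryx) validates the schema.
So the correspondent is symmetry.

Symmetry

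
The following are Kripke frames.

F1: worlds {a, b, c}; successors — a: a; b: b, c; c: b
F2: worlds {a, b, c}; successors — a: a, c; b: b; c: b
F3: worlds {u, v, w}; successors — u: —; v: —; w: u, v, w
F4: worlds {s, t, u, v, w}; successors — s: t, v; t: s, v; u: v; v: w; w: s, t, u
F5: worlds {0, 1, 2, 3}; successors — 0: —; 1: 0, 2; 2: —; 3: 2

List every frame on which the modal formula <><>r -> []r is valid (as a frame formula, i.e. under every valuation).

The schema corresponds to a generalized confluence (Geach) condition: forall x forall y forall z ((x R^2 y & xRz) -> exists w (y = w & z = w)).
F1: fails — bR²b, bRc but b ≠ c.
F2: fails — aR²a, aRc but a ≠ c.
F3: fails — wR²u, wRv but u ≠ v.
F4: fails — sR²s, sRt but s ≠ t.
F5: holds.

F5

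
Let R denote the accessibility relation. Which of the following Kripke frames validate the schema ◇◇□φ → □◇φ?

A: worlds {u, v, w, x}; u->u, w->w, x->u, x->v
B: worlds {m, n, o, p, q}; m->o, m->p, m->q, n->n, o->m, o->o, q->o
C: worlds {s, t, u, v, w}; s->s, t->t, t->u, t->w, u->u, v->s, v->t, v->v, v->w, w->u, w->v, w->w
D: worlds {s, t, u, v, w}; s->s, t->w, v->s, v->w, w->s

Frame correspondent (Sahlqvist): ∀x ∀y ∀z ((xR²y ∧ xRz) → ∃w (yRw ∧ zRw)) — i.e. a generalized confluence (Geach) condition.
A: fails — xR²u, xRv but no t with uRt and vRt.
B: fails — mR²m, mRp but no w with mRw and pRw.
C: fails — tR²v, tRu but no w* with vRw* and uRw*.
D: ✓.
Valid on: D.

D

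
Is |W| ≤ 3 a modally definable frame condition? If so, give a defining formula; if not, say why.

Any modally definable frame class is closed under disjoint unions.
Any modal formula valid on each of 4 disjoint one-world frames is valid on their disjoint union (validity is preserved under disjoint unions). Each one-world frame has |W|=1≤3, but the union has |W|=4.
So the class is not modally definable.

No — not modally definable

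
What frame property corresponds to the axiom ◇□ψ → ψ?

This is a form of the B axiom.
It corresponds to symmetry: ∀x ∀y (Rxy → Ryx).

symmetry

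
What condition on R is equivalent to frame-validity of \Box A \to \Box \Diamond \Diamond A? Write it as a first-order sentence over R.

This is a Sahlqvist (Geach-type) schema ◇^0□^1A → □^1◇^2A.
First-order correspondent: \forall x \forall z (xRz \to \exists w (xRw \wedge z R^2 w)).

\forall x \forall z (xRz \to \exists w (xRw \wedge z R^2 w))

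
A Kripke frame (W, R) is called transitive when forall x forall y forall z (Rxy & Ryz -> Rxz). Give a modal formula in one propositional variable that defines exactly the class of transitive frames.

This is transitivity; the standard corresponding axiom is 4: □q → □□q.
Suppose □q→□□q is valid. Take Rxy, Ryz and set V(q)={w : Rxw}. Then □q at x, so □□q at x, so □q at y, so q at z, i.e. Rxz.

□q → □□q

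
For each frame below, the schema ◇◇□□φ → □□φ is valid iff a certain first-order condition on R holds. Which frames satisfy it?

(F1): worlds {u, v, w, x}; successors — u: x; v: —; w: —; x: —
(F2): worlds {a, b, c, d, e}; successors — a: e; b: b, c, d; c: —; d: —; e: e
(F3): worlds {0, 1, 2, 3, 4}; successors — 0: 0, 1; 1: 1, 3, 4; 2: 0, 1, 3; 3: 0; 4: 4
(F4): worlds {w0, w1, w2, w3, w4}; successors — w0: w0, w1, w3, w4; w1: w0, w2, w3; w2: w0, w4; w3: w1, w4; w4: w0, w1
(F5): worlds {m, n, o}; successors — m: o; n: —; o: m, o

(F1), (F5)

Frame correspondent (Sahlqvist): ∀x ∀y ∀z ((xR²y ∧ xR²z) → ∃w (yR²w ∧ z = w)) — i.e. a generalized confluence (Geach) condition.
(F1): ✓.
(F2): fails — bR²c, bR²b but no w with cR²w and b=w.
(F3): fails — 0R²3, 0R²3 but no w with 3R²w and 3=w.
(F4): fails — w0R²w1, w0R²w2 but no w with w1R²w and w2=w.
(F5): ✓.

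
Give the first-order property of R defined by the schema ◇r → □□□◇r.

∀x ∀y ∀z ((xRy ∧ xR³z) → ∃w (y = w ∧ zRw))

This is a Sahlqvist (Geach-type) schema ◇^1□^0r → □^3◇^1r.
First-order correspondent: ∀x ∀y ∀z ((xRy ∧ xR³z) → ∃w (y = w ∧ zRw)).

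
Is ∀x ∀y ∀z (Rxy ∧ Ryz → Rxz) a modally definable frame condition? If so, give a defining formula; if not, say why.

The condition is transitivity. A defining modal formula is □r → □□r.
Suppose □r→□□r is valid. Take Rxy, Ryz and set V(r)={w : Rxw}. Then □r at x, so □□r at x, so □r at y, so r at z, i.e. Rxz.

Yes, by □r → □□r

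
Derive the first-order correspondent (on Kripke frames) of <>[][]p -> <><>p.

forall x forall y (xRy -> exists w (y R^2 w & x R^2 w))

This is a Sahlqvist (Geach-type) schema ◇^1□^2p → □^0◇^2p.
Minimal-valuation argument: fix x; take any y with xR^1y and any z with xR^0z. Set V(p) to the set of worlds R-reachable from y in exactly 2 steps. Then □^2p holds at y, so the antecedent holds at x; validity forces ◇^2p at z, giving a w with zR^2w and yR^2w.
First-order correspondent: forall x forall y (xRy -> exists w (y R^2 w & x R^2 w)).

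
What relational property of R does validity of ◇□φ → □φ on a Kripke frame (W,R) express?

The Euclidean property

Equivalently (dual form): ◇φ → □◇φ.
Suppose ◇φ→□◇φ is valid. Take Rxy, Rxz and set V(φ)={y}. Then ◇φ at x, so □◇φ at x, so ◇φ at z, so some w with Rzw has φ; w=y, i.e. Rzy. By symmetry of the argument, Ryz.
Conversely, any frame satisfying ∀x ∀y ∀z (Rxy ∧ Rxz → Ryz) validates the schema.
Frame condition: ∀x ∀y ∀z (Rxy ∧ Rxz → Ryz).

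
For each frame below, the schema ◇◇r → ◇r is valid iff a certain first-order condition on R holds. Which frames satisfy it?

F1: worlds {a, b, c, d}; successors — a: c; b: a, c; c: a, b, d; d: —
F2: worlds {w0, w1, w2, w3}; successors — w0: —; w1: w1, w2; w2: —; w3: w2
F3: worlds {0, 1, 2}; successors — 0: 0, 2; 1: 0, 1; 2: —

F2

Frame correspondent (Sahlqvist): ∀x ∀y ∀z (Rxy ∧ Ryz → Rxz) — i.e. transitivity.
F1: fails — Rbc and Rcd but not Rbd.
F2: condition met.
F3: fails — R10 and R02 but not R12.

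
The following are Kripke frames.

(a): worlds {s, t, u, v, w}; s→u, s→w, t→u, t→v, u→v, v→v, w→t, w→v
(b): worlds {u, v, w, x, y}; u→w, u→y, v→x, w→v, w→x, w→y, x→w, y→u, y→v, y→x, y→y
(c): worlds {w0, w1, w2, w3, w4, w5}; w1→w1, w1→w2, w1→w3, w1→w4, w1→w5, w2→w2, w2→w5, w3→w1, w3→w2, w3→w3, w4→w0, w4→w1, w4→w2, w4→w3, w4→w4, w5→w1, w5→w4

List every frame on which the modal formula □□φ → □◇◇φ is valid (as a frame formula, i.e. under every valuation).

The schema corresponds to a generalized confluence (Geach) condition: ∀x ∀z (xRz → ∃w (xR²w ∧ zR²w)).
(a): satisfies the condition.
(b): fails — vRx but no t with vR²t and xR²t.
(c): fails — w4Rw0 but no w with w4R²w and w0R²w.

(a)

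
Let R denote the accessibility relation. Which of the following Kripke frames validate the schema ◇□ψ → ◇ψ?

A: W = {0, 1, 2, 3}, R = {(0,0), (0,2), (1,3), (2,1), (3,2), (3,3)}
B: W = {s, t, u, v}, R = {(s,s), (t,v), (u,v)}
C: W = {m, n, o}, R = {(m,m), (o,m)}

The schema corresponds to a generalized confluence (Geach) condition: ∀x ∀y (xRy → ∃w (yRw ∧ xRw)).
A: fails — 0R2 but no w with 2Rw and 0Rw.
B: fails — tRv but no w with vRw and tRw.
C: ✓.

C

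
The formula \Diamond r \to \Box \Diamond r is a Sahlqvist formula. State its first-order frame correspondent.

the Euclidean property

Suppose ◇r→□◇r is valid. Take Rxy, Rxz and set V(r)={y}. Then ◇r at x, so □◇r at x, so ◇r at z, so some w with Rzw has r; w=y, i.e. Rzy. By symmetry of the argument, Ryz.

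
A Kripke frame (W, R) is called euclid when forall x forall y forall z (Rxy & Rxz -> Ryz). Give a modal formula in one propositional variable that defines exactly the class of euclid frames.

◇q → □◇q

The condition is the Euclidean property. The 5 schema ◇q → □◇q defines it.
Suppose ◇q→□◇q is valid. Take Rxy, Rxz and set V(q)={y}. Then ◇q at x, so □◇q at x, so ◇q at z, so some w with Rzw has q; w=y, i.e. Rzy. By symmetry of the argument, Ryz.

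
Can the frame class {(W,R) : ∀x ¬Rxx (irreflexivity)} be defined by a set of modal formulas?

Not definable by any modal formula

If a class were modally definable it would be closed under surjective bounded morphisms (Goldblatt–Thomason).
The 4-cycle (worlds s,t,u,v with s→t→u→v→s) is irreflexive, and the map sending every world to a single reflexive point • is a surjective bounded morphism (forth: every edge maps to (•,•); back: every world has a successor). So any modal formula valid on the 4-cycle is also valid on the reflexive point, which is not irreflexive.
So no modal formula (or set of formulas) defines exactly the irreflexive frames.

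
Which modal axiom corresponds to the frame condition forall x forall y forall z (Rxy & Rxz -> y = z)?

◇s → □s

A defining formula is ◇s → □s (the CD axiom).
Suppose ◇s→□s is valid. Take Rxy, Rxz and set V(s)={y}. Then ◇s at x, so □s at x, so s at z, i.e. z=y.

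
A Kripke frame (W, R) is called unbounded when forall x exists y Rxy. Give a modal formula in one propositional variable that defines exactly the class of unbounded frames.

The condition is seriality. The D schema □s → ◇s defines it.
Suppose □s→◇s is valid. At any x set V(s)=W. Then □s at x, so ◇s at x, so x has a successor.

□s → ◇s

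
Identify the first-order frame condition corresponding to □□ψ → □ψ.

Suppose □□ψ→□ψ is valid. Take Rxy and set V(ψ)={w : xR²w}. Then □□ψ at x, so □ψ at x, so ψ at y, i.e. ∃z(Rxz∧Rzy).
The converse is a direct semantic check.
So the correspondent is density.

density: ∀x ∀y (Rxy → ∃z (Rxz ∧ Rzy))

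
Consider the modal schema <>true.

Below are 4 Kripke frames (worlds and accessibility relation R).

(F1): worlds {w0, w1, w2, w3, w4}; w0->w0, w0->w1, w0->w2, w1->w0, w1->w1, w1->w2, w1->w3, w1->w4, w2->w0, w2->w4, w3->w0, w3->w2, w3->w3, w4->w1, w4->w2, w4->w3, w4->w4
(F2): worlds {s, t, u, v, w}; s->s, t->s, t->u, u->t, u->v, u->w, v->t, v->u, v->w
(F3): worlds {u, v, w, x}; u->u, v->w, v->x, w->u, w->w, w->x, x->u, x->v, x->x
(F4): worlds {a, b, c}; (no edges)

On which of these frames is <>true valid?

Frame correspondent (Sahlqvist): forall x exists y Rxy — i.e. seriality.
(F1): satisfies the condition.
(F2): fails — world w has no successor.
(F3): satisfies the condition.
(F4): fails — world a has no successor.
Valid on: (F1), (F3).

(F1), (F3)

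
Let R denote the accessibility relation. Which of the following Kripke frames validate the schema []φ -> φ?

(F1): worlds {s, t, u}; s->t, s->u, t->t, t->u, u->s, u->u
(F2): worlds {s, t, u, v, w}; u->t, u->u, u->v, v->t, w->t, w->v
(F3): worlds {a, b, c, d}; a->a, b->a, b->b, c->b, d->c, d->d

The schema corresponds to reflexivity: forall x Rxx.
(F1): fails — world s does not see itself.
(F2): fails — world s does not see itself.
(F3): fails — world c does not see itself.

none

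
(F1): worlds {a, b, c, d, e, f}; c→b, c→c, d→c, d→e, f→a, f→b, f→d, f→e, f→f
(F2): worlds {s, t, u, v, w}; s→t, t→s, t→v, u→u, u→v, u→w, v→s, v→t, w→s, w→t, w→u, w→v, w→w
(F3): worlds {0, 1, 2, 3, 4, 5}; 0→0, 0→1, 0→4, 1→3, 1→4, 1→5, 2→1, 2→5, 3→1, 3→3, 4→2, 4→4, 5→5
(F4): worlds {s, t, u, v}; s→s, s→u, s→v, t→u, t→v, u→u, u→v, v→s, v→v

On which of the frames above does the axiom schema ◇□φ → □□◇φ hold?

Frame correspondent (Sahlqvist): ∀x ∀y ∀z ((xRy ∧ xR²z) → ∃w (yRw ∧ zRw)) — i.e. a generalized confluence (Geach) condition.
(F1): fails — cRb, cR²b but no w with bRw and bRw.
(F2): fails — sRt, sR²s but no w* with tRw* and sRw*.
(F3): fails — 0R0, 0R²5 but no w with 0Rw and 5Rw.
(F4): satisfies the condition.

(F4)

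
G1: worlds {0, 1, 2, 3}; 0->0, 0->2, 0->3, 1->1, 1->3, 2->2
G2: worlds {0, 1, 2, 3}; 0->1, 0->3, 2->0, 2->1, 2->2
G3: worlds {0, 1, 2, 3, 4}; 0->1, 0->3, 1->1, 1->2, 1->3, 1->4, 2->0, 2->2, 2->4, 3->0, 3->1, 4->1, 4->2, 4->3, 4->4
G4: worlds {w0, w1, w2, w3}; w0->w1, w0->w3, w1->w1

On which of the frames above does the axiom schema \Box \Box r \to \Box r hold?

G1

This is the axiom for density; its first-order frame correspondent is \forall x \forall y (Rxy \to \exists z (Rxz \wedge Rzy)).
G1: condition met.
G2: fails — R01 but no z with R0z and Rz1.
G3: fails — R30 but no z with R3z and Rz0.
G4: fails — Rw0w3 but no z with Rw0z and Rzw3.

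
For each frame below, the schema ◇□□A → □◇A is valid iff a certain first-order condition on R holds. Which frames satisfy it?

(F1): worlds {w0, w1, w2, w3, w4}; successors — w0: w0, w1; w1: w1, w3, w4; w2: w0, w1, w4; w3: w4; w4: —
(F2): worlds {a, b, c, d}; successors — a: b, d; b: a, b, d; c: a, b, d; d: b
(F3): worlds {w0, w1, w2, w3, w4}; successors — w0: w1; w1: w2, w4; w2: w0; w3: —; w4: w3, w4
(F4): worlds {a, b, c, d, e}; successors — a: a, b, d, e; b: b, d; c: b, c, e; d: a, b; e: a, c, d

(F2), (F4)

Frame correspondent (Sahlqvist): ∀x ∀y ∀z ((xRy ∧ xRz) → ∃w (yR²w ∧ zRw)) — i.e. a generalized confluence (Geach) condition.
(F1): fails — w1Rw1, w1Rw4 but no w with w1R²w and w4Rw.
(F2): satisfies the condition.
(F3): fails — w1Rw2, w1Rw2 but no w with w2R²w and w2Rw.
(F4): satisfies the condition.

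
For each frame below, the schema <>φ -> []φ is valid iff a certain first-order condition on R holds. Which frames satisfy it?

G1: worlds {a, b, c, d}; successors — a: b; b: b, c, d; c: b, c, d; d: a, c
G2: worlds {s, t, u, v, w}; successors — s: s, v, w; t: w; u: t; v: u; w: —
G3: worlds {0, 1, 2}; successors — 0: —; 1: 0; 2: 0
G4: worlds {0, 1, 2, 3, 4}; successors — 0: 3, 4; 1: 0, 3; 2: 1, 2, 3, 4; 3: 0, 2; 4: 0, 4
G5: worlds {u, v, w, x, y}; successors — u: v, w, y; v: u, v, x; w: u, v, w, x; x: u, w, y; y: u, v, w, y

This is the axiom for partial functionality; its first-order frame correspondent is forall x forall y forall z (Rxy & Rxz -> y = z).
G1: fails — b sees both b and c.
G2: fails — s sees both s and v.
G3: satisfies the condition.
G4: fails — 0 sees both 3 and 4.
G5: fails — u sees both v and w.

G3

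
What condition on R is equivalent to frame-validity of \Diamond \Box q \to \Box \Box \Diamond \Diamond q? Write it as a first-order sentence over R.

\forall x \forall y \forall z ((xRy \wedge x R^2 z) \to \exists w (yRw \wedge z R^2 w))

This is a Sahlqvist (Geach-type) schema ◇^1□^1q → □^2◇^2q.
First-order correspondent: \forall x \forall y \forall z ((xRy \wedge x R^2 z) \to \exists w (yRw \wedge z R^2 w)).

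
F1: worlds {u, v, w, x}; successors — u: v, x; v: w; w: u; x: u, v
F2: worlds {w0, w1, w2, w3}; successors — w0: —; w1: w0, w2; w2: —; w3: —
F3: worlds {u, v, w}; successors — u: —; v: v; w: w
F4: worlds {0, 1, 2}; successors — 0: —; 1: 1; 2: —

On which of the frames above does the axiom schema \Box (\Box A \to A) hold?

Frame correspondent (Sahlqvist): \forall x \forall y (Rxy \to Ryy) — i.e. shift-reflexivity.
F1: fails — Ruv but not Rvv.
F2: fails — Rw1w2 but not Rw2w2.
F3: holds.
F4: holds.
Valid on: F3, F4.

F3, F4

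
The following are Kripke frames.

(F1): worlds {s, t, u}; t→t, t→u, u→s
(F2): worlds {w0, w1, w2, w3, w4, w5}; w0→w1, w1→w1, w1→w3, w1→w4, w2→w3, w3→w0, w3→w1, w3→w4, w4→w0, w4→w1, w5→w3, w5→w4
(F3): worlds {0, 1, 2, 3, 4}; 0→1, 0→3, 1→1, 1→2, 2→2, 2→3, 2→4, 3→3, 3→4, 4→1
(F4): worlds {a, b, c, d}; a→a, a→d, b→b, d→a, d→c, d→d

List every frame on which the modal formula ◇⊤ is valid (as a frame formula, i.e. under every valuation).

The schema corresponds to seriality: ∀x ∃y Rxy.
(F1): fails — world s has no successor.
(F2): condition met.
(F3): condition met.
(F4): fails — world c has no successor.
Valid on: (F2), (F3).

(F2), (F3)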